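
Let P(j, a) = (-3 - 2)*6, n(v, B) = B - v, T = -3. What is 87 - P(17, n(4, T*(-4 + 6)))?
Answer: 117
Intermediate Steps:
P(j, a) = -30 (P(j, a) = -5*6 = -30)
87 - P(17, n(4, T*(-4 + 6))) = 87 - 1*(-30) = 87 + 30 = 117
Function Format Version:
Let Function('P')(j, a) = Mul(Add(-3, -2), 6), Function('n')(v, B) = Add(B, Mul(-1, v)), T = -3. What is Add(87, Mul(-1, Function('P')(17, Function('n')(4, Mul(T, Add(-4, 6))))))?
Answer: 117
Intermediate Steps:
Function('P')(j, a) = -30 (Function('P')(j, a) = Mul(-5, 6) = -30)
Add(87, Mul(-1, Function('P')(17, Function('n')(4, Mul(T, Add(-4, 6)))))) = Add(87, Mul(-1, -30)) = Add(87, 30) = 117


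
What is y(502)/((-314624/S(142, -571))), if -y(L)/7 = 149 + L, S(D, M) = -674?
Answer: -1535709/157312 ≈ -9.7622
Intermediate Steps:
y(L) = -1043 - 7*L (y(L) = -7*(149 + L) = -1043 - 7*L)
y(502)/((-314624/S(142, -571))) = (-1043 - 7*502)/((-314624/(-674))) = (-1043 - 3514)/((-314624*(-1/674))) = -4557/157312/337 = -4557*337/157312 = -1535709/157312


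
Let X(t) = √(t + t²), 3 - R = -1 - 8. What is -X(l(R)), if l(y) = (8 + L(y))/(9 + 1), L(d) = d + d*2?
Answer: -3*√66/5 ≈ -4.8744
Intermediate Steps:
L(d) = 3*d (L(d) = d + 2*d = 3*d)
R = 12 (R = 3 - (-1 - 8) = 3 - 1*(-9) = 3 + 9 = 12)
l(y) = ⅘ + 3*y/10 (l(y) = (8 + 3*y)/(9 + 1) = (8 + 3*y)/10 = (8 + 3*y)*(⅒) = ⅘ + 3*y/10)
-X(l(R)) = -√((⅘ + (3/10)*12)*(1 + (⅘ + (3/10)*12))) = -√((⅘ + 18/5)*(1 + (⅘ + 18/5))) = -√(22*(1 + 22/5)/5) = -√((22/5)*(27/5)) = -√(594/25) = -3*√66/5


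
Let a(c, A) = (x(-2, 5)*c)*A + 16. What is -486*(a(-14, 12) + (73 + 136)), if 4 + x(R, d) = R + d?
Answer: -190998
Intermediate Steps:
x(R, d) = -4 + R + d (x(R, d) = -4 + (R + d) = -4 + R + d)
a(c, A) = 16 - A*c (a(c, A) = ((-4 - 2 + 5)*c)*A + 16 = (-c)*A + 16 = -A*c + 16 = 16 - A*c)
-486*(a(-14, 12) + (73 + 136)) = -486*((16 - 1*12*(-14)) + (73 + 136)) = -486*((16 + 168) + 209) = -486*(184 + 209) = -486*393 = -190998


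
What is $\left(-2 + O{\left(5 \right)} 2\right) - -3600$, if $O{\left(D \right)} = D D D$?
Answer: $3848$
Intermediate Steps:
$O{\left(D \right)} = D^{3}$ ($O{\left(D \right)} = D^{2} D = D^{3}$)
$\left(-2 + O{\left(5 \right)} 2\right) - -3600 = \left(-2 + 5^{3} \cdot 2\right) - -3600 = \left(-2 + 125 \cdot 2\right) + 3600 = \left(-2 + 250\right) + 3600 = 248 + 3600 = 3848$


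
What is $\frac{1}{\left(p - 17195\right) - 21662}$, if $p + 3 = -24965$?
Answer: $- \frac{1}{63825} \approx -1.5668 \cdot 10^{-5}$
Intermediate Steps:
$p = -24968$ ($p = -3 - 24965 = -24968$)
$\frac{1}{\left(p - 17195\right) - 21662} = \frac{1}{\left(-24968 - 17195\right) - 21662} = \frac{1}{-42163 - 21662} = \frac{1}{-63825} = - \frac{1}{63825}$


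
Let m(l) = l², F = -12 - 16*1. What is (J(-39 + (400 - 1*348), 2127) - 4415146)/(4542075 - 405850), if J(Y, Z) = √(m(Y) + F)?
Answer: -4415146/4136225 + √141/4136225 ≈ -1.0674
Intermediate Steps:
F = -28 (F = -12 - 16 = -28)
J(Y, Z) = √(-28 + Y²) (J(Y, Z) = √(Y² - 28) = √(-28 + Y²))
(J(-39 + (400 - 1*348), 2127) - 4415146)/(4542075 - 405850) = (√(-28 + (-39 + (400 - 1*348))²) - 4415146)/(4542075 - 405850) = (√(-28 + (-39 + (400 - 348))²) - 4415146)/4136225 = (√(-28 + (-39 + 52)²) - 4415146)*(1/4136225) = (√(-28 + 13²) - 4415146)*(1/4136225) = (√(-28 + 169) - 4415146)*(1/4136225) = (√141 - 4415146)*(1/4136225) = (-4415146 + √141)*(1/4136225) = -4415146/4136225 + √141/4136225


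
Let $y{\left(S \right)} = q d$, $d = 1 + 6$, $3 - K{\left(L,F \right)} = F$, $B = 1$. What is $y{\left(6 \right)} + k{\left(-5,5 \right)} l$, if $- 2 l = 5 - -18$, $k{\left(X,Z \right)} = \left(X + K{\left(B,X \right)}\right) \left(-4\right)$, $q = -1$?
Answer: $131$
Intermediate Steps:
$K{\left(L,F \right)} = 3 - F$
$d = 7$
$y{\left(S \right)} = -7$ ($y{\left(S \right)} = \left(-1\right) 7 = -7$)
$k{\left(X,Z \right)} = -12$ ($k{\left(X,Z \right)} = \left(X - \left(-3 + X\right)\right) \left(-4\right) = 3 \left(-4\right) = -12$)
$l = - \frac{23}{2}$ ($l = - \frac{5 - -18}{2} = - \frac{5 + 18}{2} = \left(- \frac{1}{2}\right) 23 = - \frac{23}{2} \approx -11.5$)
$y{\left(6 \right)} + k{\left(-5,5 \right)} l = -7 - -138 = -7 + 138 = 131$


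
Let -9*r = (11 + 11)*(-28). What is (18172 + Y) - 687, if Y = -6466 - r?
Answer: 98555/9 ≈ 10951.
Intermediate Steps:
r = 616/9 (r = -(11 + 11)*(-28)/9 = -22*(-28)/9 = -⅑*(-616) = 616/9 ≈ 68.444)
Y = -58810/9 (Y = -6466 - 1*616/9 = -6466 - 616/9 = -58810/9 ≈ -6534.4)
(18172 + Y) - 687 = (18172 - 58810/9) - 687 = 104738/9 - 687 = 98555/9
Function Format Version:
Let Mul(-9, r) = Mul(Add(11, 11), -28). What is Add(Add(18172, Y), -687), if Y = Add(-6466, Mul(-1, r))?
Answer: Rational(98555, 9) ≈ 10951.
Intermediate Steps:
r = Rational(616, 9) (r = Mul(Rational(-1, 9), Mul(Add(11, 11), -28)) = Mul(Rational(-1, 9), Mul(22, -28)) = Mul(Rational(-1, 9), -616) = Rational(616, 9) ≈ 68.444)
Y = Rational(-58810, 9) (Y = Add(-6466, Mul(-1, Rational(616, 9))) = Add(-6466, Rational(-616, 9)) = Rational(-58810, 9) ≈ -6534.4)
Add(Add(18172, Y), -687) = Add(Add(18172, Rational(-58810, 9)), -687) = Add(Rational(104738, 9), -687) = Rational(98555, 9)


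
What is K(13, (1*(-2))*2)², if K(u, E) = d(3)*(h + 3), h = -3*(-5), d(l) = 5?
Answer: 8100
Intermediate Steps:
h = 15
K(u, E) = 90 (K(u, E) = 5*(15 + 3) = 5*18 = 90)
K(13, (1*(-2))*2)² = 90² = 8100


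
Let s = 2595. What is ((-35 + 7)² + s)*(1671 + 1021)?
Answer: 9096268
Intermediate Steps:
((-35 + 7)² + s)*(1671 + 1021) = ((-35 + 7)² + 2595)*(1671 + 1021) = ((-28)² + 2595)*2692 = (784 + 2595)*2692 = 3379*2692 = 9096268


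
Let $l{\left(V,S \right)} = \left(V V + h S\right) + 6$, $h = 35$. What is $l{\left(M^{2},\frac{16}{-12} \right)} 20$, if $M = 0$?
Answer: $- \frac{2440}{3} \approx -813.33$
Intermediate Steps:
$l{\left(V,S \right)} = 6 + V^{2} + 35 S$ ($l{\left(V,S \right)} = \left(V V + 35 S\right) + 6 = \left(V^{2} + 35 S\right) + 6 = 6 + V^{2} + 35 S$)
$l{\left(M^{2},\frac{16}{-12} \right)} 20 = \left(6 + \left(0^{2}\right)^{2} + 35 \frac{16}{-12}\right) 20 = \left(6 + 0^{2} + 35 \cdot 16 \left(- \frac{1}{12}\right)\right) 20 = \left(6 + 0 + 35 \left(- \frac{4}{3}\right)\right) 20 = \left(6 + 0 - \frac{140}{3}\right) 20 = \left(- \frac{122}{3}\right) 20 = - \frac{2440}{3}$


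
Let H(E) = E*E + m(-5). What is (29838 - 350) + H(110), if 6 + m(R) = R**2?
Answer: 41607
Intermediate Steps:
m(R) = -6 + R**2
H(E) = 19 + E**2 (H(E) = E*E + (-6 + (-5)**2) = E**2 + (-6 + 25) = E**2 + 19 = 19 + E**2)
(29838 - 350) + H(110) = (29838 - 350) + (19 + 110**2) = 29488 + (19 + 12100) = 29488 + 12119 = 41607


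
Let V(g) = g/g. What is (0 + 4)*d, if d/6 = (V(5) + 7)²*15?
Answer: 23040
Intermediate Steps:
V(g) = 1
d = 5760 (d = 6*((1 + 7)²*15) = 6*(8²*15) = 6*(64*15) = 6*960 = 5760)
(0 + 4)*d = (0 + 4)*5760 = 4*5760 = 23040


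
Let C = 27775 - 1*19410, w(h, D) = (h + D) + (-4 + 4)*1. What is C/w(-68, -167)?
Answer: -1673/47 ≈ -35.596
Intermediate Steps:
w(h, D) = D + h (w(h, D) = (D + h) + 0*1 = (D + h) + 0 = D + h)
C = 8365 (C = 27775 - 19410 = 8365)
C/w(-68, -167) = 8365/(-167 - 68) = 8365/(-235) = 8365*(-1/235) = -1673/47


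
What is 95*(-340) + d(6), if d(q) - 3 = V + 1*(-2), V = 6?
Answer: -32293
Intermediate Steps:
d(q) = 7 (d(q) = 3 + (6 + 1*(-2)) = 3 + (6 - 2) = 3 + 4 = 7)
95*(-340) + d(6) = 95*(-340) + 7 = -32300 + 7 = -32293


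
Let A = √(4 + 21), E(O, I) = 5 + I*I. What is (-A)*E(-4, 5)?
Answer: -150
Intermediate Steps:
E(O, I) = 5 + I²
A = 5 (A = √25 = 5)
(-A)*E(-4, 5) = (-1*5)*(5 + 5²) = -5*(5 + 25) = -5*30 = -150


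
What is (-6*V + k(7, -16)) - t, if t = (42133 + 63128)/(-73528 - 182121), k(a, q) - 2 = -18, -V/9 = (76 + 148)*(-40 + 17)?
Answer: -71127582115/255649 ≈ -2.7822e+5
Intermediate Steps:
V = 46368 (V = -9*(76 + 148)*(-40 + 17) = -2016*(-23) = -9*(-5152) = 46368)
k(a, q) = -16 (k(a, q) = 2 - 18 = -16)
t = -105261/255649 (t = 105261/(-255649) = 105261*(-1/255649) = -105261/255649 ≈ -0.41174)
(-6*V + k(7, -16)) - t = (-6*46368 - 16) - 1*(-105261/255649) = (-278208 - 16) + 105261/255649 = -278224 + 105261/255649 = -71127582115/255649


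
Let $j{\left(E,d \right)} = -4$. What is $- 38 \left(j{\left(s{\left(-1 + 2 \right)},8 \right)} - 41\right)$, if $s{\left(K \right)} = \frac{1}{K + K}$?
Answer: $1710$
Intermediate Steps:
$s{\left(K \right)} = \frac{1}{2 K}$
$- 38 \left(j{\left(s{\left(-1 + 2 \right)},8 \right)} - 41\right) = - 38 \left(-4 - 41\right) = \left(-38\right) \left(-45\right) = 1710$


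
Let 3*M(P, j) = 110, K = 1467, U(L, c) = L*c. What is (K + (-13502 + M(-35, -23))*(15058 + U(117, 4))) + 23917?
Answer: -627112144/3 ≈ -2.0904e+8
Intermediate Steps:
M(P, j) = 110/3 (M(P, j) = (1/3)*110 = 110/3)
(K + (-13502 + M(-35, -23))*(15058 + U(117, 4))) + 23917 = (1467 + (-13502 + 110/3)*(15058 + 117*4)) + 23917 = (1467 - 40396*(15058 + 468)/3) + 23917 = (1467 - 40396/3*15526) + 23917 = (1467 - 627188296/3) + 23917 = -627183895/3 + 23917 = -627112144/3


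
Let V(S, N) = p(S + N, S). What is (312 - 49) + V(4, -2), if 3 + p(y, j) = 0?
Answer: 260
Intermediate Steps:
p(y, j) = -3 (p(y, j) = -3 + 0 = -3)
V(S, N) = -3
(312 - 49) + V(4, -2) = (312 - 49) - 3 = 263 - 3 = 260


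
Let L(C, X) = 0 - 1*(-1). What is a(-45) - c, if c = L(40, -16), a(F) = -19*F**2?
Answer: -38476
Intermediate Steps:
L(C, X) = 1 (L(C, X) = 0 + 1 = 1)
c = 1
a(-45) - c = -19*(-45)**2 - 1*1 = -19*2025 - 1 = -38475 - 1 = -38476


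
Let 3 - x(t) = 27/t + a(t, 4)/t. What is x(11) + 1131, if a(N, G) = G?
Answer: 12443/11 ≈ 1131.2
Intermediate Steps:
x(t) = 3 - 31/t (x(t) = 3 - (27/t + 4/t) = 3 - 31/t)
x(11) + 1131 = (3 - 31/11) + 1131 = 2/11 + 1131 = 12443/11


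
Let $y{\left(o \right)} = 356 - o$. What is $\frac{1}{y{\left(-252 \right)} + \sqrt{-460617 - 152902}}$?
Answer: $\frac{608}{983183} - \frac{i \sqrt{613519}}{983183} \approx 0.0006184 - 0.00079667 i$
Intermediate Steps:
$\frac{1}{y{\left(-252 \right)} + \sqrt{-460617 - 152902}} = \frac{1}{\left(356 - -252\right) + \sqrt{-460617 - 152902}} = \frac{1}{\left(356 + 252\right) + \sqrt{-613519}} = \frac{1}{608 + i \sqrt{613519}}$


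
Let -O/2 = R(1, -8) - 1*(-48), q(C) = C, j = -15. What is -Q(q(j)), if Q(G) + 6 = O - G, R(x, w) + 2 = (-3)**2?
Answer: 101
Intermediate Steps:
R(x, w) = 7 (R(x, w) = -2 + (-3)**2 = -2 + 9 = 7)
O = -110 (O = -2*(7 - 1*(-48)) = -2*(7 + 48) = -2*55 = -110)
Q(G) = -116 - G (Q(G) = -6 + (-110 - G) = -116 - G)
-Q(q(j)) = -(-116 - 1*(-15)) = -(-116 + 15) = -1*(-101) = 101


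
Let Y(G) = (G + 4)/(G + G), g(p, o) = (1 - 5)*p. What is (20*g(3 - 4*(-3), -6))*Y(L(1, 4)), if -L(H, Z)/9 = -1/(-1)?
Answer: -1000/3 ≈ -333.33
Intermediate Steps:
g(p, o) = -4*p
L(H, Z) = -9 (L(H, Z) = -(-9)/(-1) = -(-9)*(-1) = -9*1 = -9)
Y(G) = (4 + G)/(2*G) (Y(G) = (4 + G)/((2*G)) = (4 + G)*(1/(2*G)) = (4 + G)/(2*G))
(20*g(3 - 4*(-3), -6))*Y(L(1, 4)) = (20*(-4*(3 - 4*(-3))))*((½)*(4 - 9)/(-9)) = (20*(-4*(3 + 12)))*((½)*(-⅑)*(-5)) = (20*(-4*15))*(5/18) = (20*(-60))*(5/18) = -1200*5/18 = -1000/3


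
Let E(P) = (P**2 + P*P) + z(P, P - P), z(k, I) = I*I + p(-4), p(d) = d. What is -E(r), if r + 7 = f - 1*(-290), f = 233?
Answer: -532508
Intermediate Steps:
z(k, I) = -4 + I**2 (z(k, I) = I*I - 4 = I**2 - 4 = -4 + I**2)
r = 516 (r = -7 + (233 - 1*(-290)) = -7 + (233 + 290) = -7 + 523 = 516)
E(P) = -4 + 2*P**2 (E(P) = (P**2 + P*P) + (-4 + (P - P)**2) = (P**2 + P**2) + (-4 + 0**2) = 2*P**2 + (-4 + 0) = 2*P**2 - 4 = -4 + 2*P**2)
-E(r) = -(-4 + 2*516**2) = -(-4 + 2*266256) = -(-4 + 532512) = -1*532508 = -532508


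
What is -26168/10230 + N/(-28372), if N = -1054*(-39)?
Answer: -290738219/72561390 ≈ -4.0068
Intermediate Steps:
N = 41106
-26168/10230 + N/(-28372) = -26168/10230 + 41106/(-28372) = -26168*1/10230 + 41106*(-1/28372) = -13084/5115 - 20553/14186 = -290738219/72561390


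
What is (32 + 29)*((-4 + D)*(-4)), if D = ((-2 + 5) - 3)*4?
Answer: 976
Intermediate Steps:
D = 0 (D = (3 - 3)*4 = 0*4 = 0)
(32 + 29)*((-4 + D)*(-4)) = (32 + 29)*((-4 + 0)*(-4)) = 61*(-4*(-4)) = 61*16 = 976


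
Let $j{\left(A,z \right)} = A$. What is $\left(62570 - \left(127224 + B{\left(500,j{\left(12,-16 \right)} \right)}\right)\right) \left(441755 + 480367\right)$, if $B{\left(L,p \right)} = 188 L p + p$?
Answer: $-1099783557252$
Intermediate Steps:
$B{\left(L,p \right)} = p + 188 L p$ ($B{\left(L,p \right)} = 188 L p + p = p + 188 L p$)
$\left(62570 - \left(127224 + B{\left(500,j{\left(12,-16 \right)} \right)}\right)\right) \left(441755 + 480367\right) = \left(62570 - \left(127224 + 12 \left(1 + 188 \cdot 500\right)\right)\right) \left(441755 + 480367\right) = \left(62570 - \left(127224 + 12 \left(1 + 94000\right)\right)\right) 922122 = \left(62570 - \left(127224 + 12 \cdot 94001\right)\right) 922122 = \left(62570 - 1255236\right) 922122 = \left(-1192666\right) 922122 = -1099783557252$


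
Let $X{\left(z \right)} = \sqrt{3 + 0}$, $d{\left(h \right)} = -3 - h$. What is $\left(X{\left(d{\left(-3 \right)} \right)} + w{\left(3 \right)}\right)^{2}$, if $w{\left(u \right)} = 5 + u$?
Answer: $\left(8 + \sqrt{3}\right)^{2} \approx 94.713$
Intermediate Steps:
$X{\left(z \right)} = \sqrt{3}$
$\left(X{\left(d{\left(-3 \right)} \right)} + w{\left(3 \right)}\right)^{2} = \left(\sqrt{3} + \left(5 + 3\right)\right)^{2} = \left(\sqrt{3} + 8\right)^{2} = \left(8 + \sqrt{3}\right)^{2}$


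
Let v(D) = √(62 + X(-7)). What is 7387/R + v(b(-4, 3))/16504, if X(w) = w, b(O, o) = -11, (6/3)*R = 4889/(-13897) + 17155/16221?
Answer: 1665201451719/79549283 + √55/16504 ≈ 20933.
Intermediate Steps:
R = 79549283/225423237 (R = (4889/(-13897) + 17155/16221)/2 = (4889*(-1/13897) + 17155*(1/16221))/2 = (-4889/13897 + 17155/16221)/2 = (½)*(159098566/225423237) = 79549283/225423237 ≈ 0.35289)
v(D) = √55 (v(D) = √(62 - 7) = √55)
7387/R + v(b(-4, 3))/16504 = 7387/(79549283/225423237) + √55/16504 = 7387*(225423237/79549283) + √55*(1/16504) = 1665201451719/79549283 + √55/16504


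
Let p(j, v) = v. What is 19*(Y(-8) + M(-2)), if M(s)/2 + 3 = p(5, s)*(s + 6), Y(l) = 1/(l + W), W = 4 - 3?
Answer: -2945/7 ≈ -420.71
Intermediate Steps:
W = 1
Y(l) = 1/(1 + l) (Y(l) = 1/(l + 1) = 1/(1 + l))
M(s) = -6 + 2*s*(6 + s) (M(s) = -6 + 2*(s*(s + 6)) = -6 + 2*(s*(6 + s)) = -6 + 2*s*(6 + s))
19*(Y(-8) + M(-2)) = 19*(1/(1 - 8) + (-6 + 2*(-2)**2 + 12*(-2))) = 19*(1/(-7) + (-6 + 2*4 - 24)) = 19*(-1/7 + (-6 + 8 - 24)) = 19*(-1/7 - 22) = 19*(-155/7) = -2945/7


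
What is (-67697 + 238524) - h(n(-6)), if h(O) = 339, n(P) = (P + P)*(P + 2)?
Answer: 170488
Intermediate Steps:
n(P) = 2*P*(2 + P) (n(P) = (2*P)*(2 + P) = 2*P*(2 + P))
(-67697 + 238524) - h(n(-6)) = (-67697 + 238524) - 1*339 = 170827 - 339 = 170488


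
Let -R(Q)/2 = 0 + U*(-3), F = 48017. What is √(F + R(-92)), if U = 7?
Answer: √48059 ≈ 219.22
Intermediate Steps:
R(Q) = 42 (R(Q) = -2*(0 + 7*(-3)) = -2*(0 - 21) = -2*(-21) = 42)
√(F + R(-92)) = √(48017 + 42) = √48059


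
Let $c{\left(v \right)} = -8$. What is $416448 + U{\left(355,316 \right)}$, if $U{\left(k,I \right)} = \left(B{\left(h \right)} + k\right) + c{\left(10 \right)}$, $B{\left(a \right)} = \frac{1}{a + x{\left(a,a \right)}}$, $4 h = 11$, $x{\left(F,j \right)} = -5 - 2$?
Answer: $\frac{7085511}{17} \approx 4.168 \cdot 10^{5}$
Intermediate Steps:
$x{\left(F,j \right)} = -7$ ($x{\left(F,j \right)} = -5 - 2 = -7$)
$h = \frac{11}{4}$ ($h = \frac{1}{4} \cdot 11 = \frac{11}{4} \approx 2.75$)
$B{\left(a \right)} = \frac{1}{-7 + a}$ ($B{\left(a \right)} = \frac{1}{a - 7} = \frac{1}{-7 + a}$)
$U{\left(k,I \right)} = - \frac{140}{17} + k$ ($U{\left(k,I \right)} = \left(\frac{1}{-7 + \frac{11}{4}} + k\right) - 8 = \left(\frac{1}{- \frac{17}{4}} + k\right) - 8 = \left(- \frac{4}{17} + k\right) - 8 = - \frac{140}{17} + k$)
$416448 + U{\left(355,316 \right)} = 416448 + \left(- \frac{140}{17} + 355\right) = 416448 + \frac{5895}{17} = \frac{7085511}{17}$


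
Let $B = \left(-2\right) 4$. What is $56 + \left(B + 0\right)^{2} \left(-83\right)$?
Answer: $-5256$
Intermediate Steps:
$B = -8$
$56 + \left(B + 0\right)^{2} \left(-83\right) = 56 + \left(-8 + 0\right)^{2} \left(-83\right) = 56 + \left(-8\right)^{2} \left(-83\right) = 56 + 64 \left(-83\right) = 56 - 5312 = -5256$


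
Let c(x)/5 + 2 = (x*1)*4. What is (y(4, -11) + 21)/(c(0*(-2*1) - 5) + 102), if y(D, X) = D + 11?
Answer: -9/2 ≈ -4.5000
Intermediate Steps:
y(D, X) = 11 + D
c(x) = -10 + 20*x (c(x) = -10 + 5*((x*1)*4) = -10 + 5*(x*4) = -10 + 5*(4*x) = -10 + 20*x)
(y(4, -11) + 21)/(c(0*(-2*1) - 5) + 102) = ((11 + 4) + 21)/((-10 + 20*(0*(-2*1) - 5)) + 102) = (15 + 21)/((-10 + 20*(0*(-2) - 5)) + 102) = 36/((-10 + 20*(0 - 5)) + 102) = 36/((-10 + 20*(-5)) + 102) = 36/((-10 - 100) + 102) = 36/(-110 + 102) = 36/(-8) = 36*(-1/8) = -9/2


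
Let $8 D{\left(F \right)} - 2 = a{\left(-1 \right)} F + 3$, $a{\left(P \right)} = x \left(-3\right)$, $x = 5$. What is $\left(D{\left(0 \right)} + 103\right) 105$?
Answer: $\frac{87045}{8} \approx 10881.0$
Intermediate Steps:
$a{\left(P \right)} = -15$ ($a{\left(P \right)} = 5 \left(-3\right) = -15$)
$D{\left(F \right)} = \frac{5}{8} - \frac{15 F}{8}$ ($D{\left(F \right)} = \frac{1}{4} + \frac{- 15 F + 3}{8} = \frac{1}{4} + \frac{3 - 15 F}{8} = \frac{1}{4} - \left(- \frac{3}{8} + \frac{15 F}{8}\right) = \frac{5}{8} - \frac{15 F}{8}$)
$\left(D{\left(0 \right)} + 103\right) 105 = \left(\left(\frac{5}{8} - 0\right) + 103\right) 105 = \left(\left(\frac{5}{8} + 0\right) + 103\right) 105 = \left(\frac{5}{8} + 103\right) 105 = \frac{829}{8} \cdot 105 = \frac{87045}{8}$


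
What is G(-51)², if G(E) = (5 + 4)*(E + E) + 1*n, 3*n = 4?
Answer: 7562500/9 ≈ 8.4028e+5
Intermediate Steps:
n = 4/3 (n = (⅓)*4 = 4/3 ≈ 1.3333)
G(E) = 4/3 + 18*E (G(E) = (5 + 4)*(E + E) + 1*(4/3) = 9*(2*E) + 4/3 = 18*E + 4/3 = 4/3 + 18*E)
G(-51)² = (4/3 + 18*(-51))² = (4/3 - 918)² = (-2750/3)² = 7562500/9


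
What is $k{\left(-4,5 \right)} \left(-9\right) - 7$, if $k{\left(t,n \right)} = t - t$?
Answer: $-7$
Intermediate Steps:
$k{\left(t,n \right)} = 0$
$k{\left(-4,5 \right)} \left(-9\right) - 7 = 0 \left(-9\right) - 7 = 0 - 7 = -7$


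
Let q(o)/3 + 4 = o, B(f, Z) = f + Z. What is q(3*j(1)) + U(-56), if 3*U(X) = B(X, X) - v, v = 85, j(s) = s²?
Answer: -206/3 ≈ -68.667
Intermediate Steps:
B(f, Z) = Z + f
U(X) = -85/3 + 2*X/3 (U(X) = ((X + X) - 1*85)/3 = (2*X - 85)/3 = (-85 + 2*X)/3 = -85/3 + 2*X/3)
q(o) = -12 + 3*o
q(3*j(1)) + U(-56) = (-12 + 3*(3*1²)) + (-85/3 + (⅔)*(-56)) = (-12 + 3*(3*1)) + (-85/3 - 112/3) = (-12 + 3*3) - 197/3 = (-12 + 9) - 197/3 = -3 - 197/3 = -206/3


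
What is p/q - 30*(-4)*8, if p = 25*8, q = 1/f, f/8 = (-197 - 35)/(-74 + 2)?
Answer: 55040/9 ≈ 6115.6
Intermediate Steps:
f = 232/9 (f = 8*((-197 - 35)/(-74 + 2)) = 8*(-232/(-72)) = 8*(-232*(-1/72)) = 8*(29/9) = 232/9 ≈ 25.778)
q = 9/232 (q = 1/(232/9) = 9/232 ≈ 0.038793)
p = 200
p/q - 30*(-4)*8 = 200/(9/232) - 30*(-4)*8 = 200*(232/9) - 5*(-24)*8 = 46400/9 + 120*8 = 46400/9 + 960 = 55040/9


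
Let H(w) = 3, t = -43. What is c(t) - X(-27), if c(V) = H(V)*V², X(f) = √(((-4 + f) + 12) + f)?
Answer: 5547 - I*√46 ≈ 5547.0 - 6.7823*I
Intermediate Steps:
X(f) = √(8 + 2*f) (X(f) = √((8 + f) + f) = √(8 + 2*f))
c(V) = 3*V²
c(t) - X(-27) = 3*(-43)² - √(8 + 2*(-27)) = 3*1849 - √(8 - 54) = 5547 - √(-46) = 5547 - I*√46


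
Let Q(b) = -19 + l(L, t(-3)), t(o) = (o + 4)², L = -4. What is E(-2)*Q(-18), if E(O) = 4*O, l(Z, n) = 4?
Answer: 120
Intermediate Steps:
t(o) = (4 + o)²
Q(b) = -15 (Q(b) = -19 + 4 = -15)
E(-2)*Q(-18) = (4*(-2))*(-15) = -8*(-15) = 120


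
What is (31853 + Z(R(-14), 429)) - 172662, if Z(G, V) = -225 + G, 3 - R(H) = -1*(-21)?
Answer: -141052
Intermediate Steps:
R(H) = -18 (R(H) = 3 - (-1)*(-21) = 3 - 1*21 = 3 - 21 = -18)
(31853 + Z(R(-14), 429)) - 172662 = (31853 + (-225 - 18)) - 172662 = (31853 - 243) - 172662 = 31610 - 172662 = -141052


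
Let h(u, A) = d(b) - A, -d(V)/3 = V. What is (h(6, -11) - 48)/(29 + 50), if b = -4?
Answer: -25/79 ≈ -0.31646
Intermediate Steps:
d(V) = -3*V
h(u, A) = 12 - A (h(u, A) = -3*(-4) - A = 12 - A)
(h(6, -11) - 48)/(29 + 50) = ((12 - 1*(-11)) - 48)/(29 + 50) = ((12 + 11) - 48)/79 = (23 - 48)/79 = (1/79)*(-25) = -25/79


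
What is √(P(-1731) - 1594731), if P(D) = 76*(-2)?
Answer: I*√1594883 ≈ 1262.9*I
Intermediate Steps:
P(D) = -152
√(P(-1731) - 1594731) = √(-152 - 1594731) = √(-1594883) = I*√1594883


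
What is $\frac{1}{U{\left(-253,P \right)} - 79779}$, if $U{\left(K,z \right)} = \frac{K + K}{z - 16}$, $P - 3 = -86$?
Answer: $- \frac{9}{717965} \approx -1.2535 \cdot 10^{-5}$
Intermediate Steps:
$P = -83$ ($P = 3 - 86 = -83$)
$U{\left(K,z \right)} = \frac{2 K}{-16 + z}$
$\frac{1}{U{\left(-253,P \right)} - 79779} = \frac{1}{2 \left(-253\right) \frac{1}{-16 - 83} - 79779} = \frac{1}{2 \left(-253\right) \frac{1}{-99} - 79779} = \frac{1}{2 \left(-253\right) \left(- \frac{1}{99}\right) - 79779} = \frac{1}{\frac{46}{9} - 79779} = \frac{1}{- \frac{717965}{9}} = - \frac{9}{717965}$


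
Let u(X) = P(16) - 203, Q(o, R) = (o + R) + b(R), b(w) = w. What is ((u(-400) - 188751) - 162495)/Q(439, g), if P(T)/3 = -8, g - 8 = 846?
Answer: -351473/2147 ≈ -163.70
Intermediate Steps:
g = 854 (g = 8 + 846 = 854)
Q(o, R) = o + 2*R (Q(o, R) = (o + R) + R = (R + o) + R = o + 2*R)
P(T) = -24 (P(T) = 3*(-8) = -24)
u(X) = -227 (u(X) = -24 - 203 = -227)
((u(-400) - 188751) - 162495)/Q(439, g) = ((-227 - 188751) - 162495)/(439 + 2*854) = (-188978 - 162495)/(439 + 1708) = -351473/2147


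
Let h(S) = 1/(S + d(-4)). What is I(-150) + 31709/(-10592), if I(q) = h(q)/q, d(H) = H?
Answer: -183116827/61168800 ≈ -2.9936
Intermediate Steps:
h(S) = 1/(-4 + S) (h(S) = 1/(S - 4) = 1/(-4 + S))
I(q) = 1/(q*(-4 + q)) (I(q) = 1/((-4 + q)*q) = 1/(q*(-4 + q)))
I(-150) + 31709/(-10592) = 1/((-150)*(-4 - 150)) + 31709/(-10592) = -1/150/(-154) + 31709*(-1/10592) = -1/150*(-1/154) - 31709/10592 = 1/23100 - 31709/10592 = -183116827/61168800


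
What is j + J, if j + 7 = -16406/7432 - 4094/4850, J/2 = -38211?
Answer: -688752146627/9011300 ≈ -76432.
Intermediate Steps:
J = -76422 (J = 2*(-38211) = -76422)
j = -90578027/9011300 (j = -7 + (-16406/7432 - 4094/4850) = -7 + (-16406*1/7432 - 4094*1/4850) = -7 + (-8203/3716 - 2047/2425) = -7 - 27498927/9011300 = -90578027/9011300 ≈ -10.052)
j + J = -90578027/9011300 - 76422 = -688752146627/9011300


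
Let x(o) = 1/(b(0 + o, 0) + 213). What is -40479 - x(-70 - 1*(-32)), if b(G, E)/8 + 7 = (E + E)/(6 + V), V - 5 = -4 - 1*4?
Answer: -6355204/157 ≈ -40479.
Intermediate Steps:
V = -3 (V = 5 + (-4 - 1*4) = 5 + (-4 - 4) = 5 - 8 = -3)
b(G, E) = -56 + 16*E/3 (b(G, E) = -56 + 8*((E + E)/(6 - 3)) = -56 + 8*((2*E)/3) = -56 + 8*((2*E)*(⅓)) = -56 + 8*(2*E/3) = -56 + 16*E/3)
x(o) = 1/157 (x(o) = 1/((-56 + (16/3)*0) + 213) = 1/((-56 + 0) + 213) = 1/(-56 + 213) = 1/157)
-40479 - x(-70 - 1*(-32)) = -40479 - 1*1/157 = -40479 - 1/157 = -6355204/157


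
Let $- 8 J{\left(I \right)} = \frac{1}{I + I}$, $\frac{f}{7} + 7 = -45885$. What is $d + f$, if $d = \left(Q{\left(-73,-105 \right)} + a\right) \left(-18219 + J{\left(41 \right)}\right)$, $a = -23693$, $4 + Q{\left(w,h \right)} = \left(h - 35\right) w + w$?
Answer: $\frac{80867162343}{328} \approx 2.4655 \cdot 10^{8}$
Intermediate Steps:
$f = -321244$ ($f = -49 + 7 \left(-45885\right) = -49 - 321195 = -321244$)
$J{\left(I \right)} = - \frac{1}{16 I}$ ($J{\left(I \right)} = - \frac{1}{8 \left(I + I\right)} = - \frac{1}{8 \cdot 2 I} = - \frac{\frac{1}{2} \frac{1}{I}}{8} = - \frac{1}{16 I}$)
$Q{\left(w,h \right)} = -4 + w + w \left(-35 + h\right)$ ($Q{\left(w,h \right)} = -4 + \left(\left(h - 35\right) w + w\right) = -4 + \left(\left(-35 + h\right) w + w\right) = -4 + \left(w \left(-35 + h\right) + w\right) = -4 + \left(w + w \left(-35 + h\right)\right) = -4 + w + w \left(-35 + h\right)$)
$d = \frac{80972530375}{328}$ ($d = \left(\left(-4 - -2482 - -7665\right) - 23693\right) \left(-18219 - \frac{1}{16 \cdot 41}\right) = \left(\left(-4 + 2482 + 7665\right) - 23693\right) \left(-18219 - \frac{1}{656}\right) = \left(10143 - 23693\right) \left(-18219 - \frac{1}{656}\right) = \left(-13550\right) \left(- \frac{11951665}{656}\right) = \frac{80972530375}{328} \approx 2.4687 \cdot 10^{8}$)
$d + f = \frac{80972530375}{328} - 321244 = \frac{80867162343}{328}$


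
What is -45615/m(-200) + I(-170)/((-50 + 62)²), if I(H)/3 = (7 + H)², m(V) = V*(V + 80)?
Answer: 2647777/4800 ≈ 551.62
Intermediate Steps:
m(V) = V*(80 + V)
I(H) = 3*(7 + H)²
-45615/m(-200) + I(-170)/((-50 + 62)²) = -45615*(-1/(200*(80 - 200))) + (3*(7 - 170)²)/((-50 + 62)²) = -45615/((-200*(-120))) + (3*(-163)²)/(12²) = -45615/24000 + (3*26569)/144 = -45615*1/24000 + 79707*(1/144) = -3041/1600 + 26569/48 = 2647777/4800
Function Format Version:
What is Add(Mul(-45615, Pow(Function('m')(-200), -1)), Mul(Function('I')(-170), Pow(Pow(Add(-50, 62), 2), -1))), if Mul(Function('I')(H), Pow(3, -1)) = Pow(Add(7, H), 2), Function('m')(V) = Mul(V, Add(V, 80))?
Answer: Rational(2647777, 4800) ≈ 551.62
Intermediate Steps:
Function('m')(V) = Mul(V, Add(80, V))
Function('I')(H) = Mul(3, Pow(Add(7, H), 2))
Add(Mul(-45615, Pow(Function('m')(-200), -1)), Mul(Function('I')(-170), Pow(Pow(Add(-50, 62), 2), -1))) = Add(Mul(-45615, Pow(Mul(-200, Add(80, -200)), -1)), Mul(Mul(3, Pow(Add(7, -170), 2)), Pow(Pow(Add(-50, 62), 2), -1))) = Add(Mul(-45615, Pow(Mul(-200, -120), -1)), Mul(Mul(3, Pow(-163, 2)), Pow(Pow(12, 2), -1))) = Add(Mul(-45615, Pow(24000, -1)), Mul(Mul(3, 26569), Pow(144, -1))) = Add(Mul(-45615, Rational(1, 24000)), Mul(79707, Rational(1, 144))) = Add(Rational(-3041, 1600), Rational(26569, 48)) = Rational(2647777, 4800)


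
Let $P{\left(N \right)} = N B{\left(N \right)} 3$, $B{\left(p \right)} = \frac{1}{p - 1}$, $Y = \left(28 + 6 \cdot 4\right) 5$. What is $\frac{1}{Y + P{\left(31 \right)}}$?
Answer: $\frac{10}{2631} \approx 0.0038008$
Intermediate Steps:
$Y = 260$ ($Y = \left(28 + 24\right) 5 = 52 \cdot 5 = 260$)
$B{\left(p \right)} = \frac{1}{-1 + p}$
$P{\left(N \right)} = \frac{3 N}{-1 + N}$ ($P{\left(N \right)} = \frac{N}{-1 + N} 3 = \frac{3 N}{-1 + N}$)
$\frac{1}{Y + P{\left(31 \right)}} = \frac{1}{260 + 3 \cdot 31 \frac{1}{-1 + 31}} = \frac{1}{260 + 3 \cdot 31 \cdot \frac{1}{30}} = \frac{1}{260 + \frac{31}{10}} = \frac{1}{\frac{2631}{10}} = \frac{10}{2631}$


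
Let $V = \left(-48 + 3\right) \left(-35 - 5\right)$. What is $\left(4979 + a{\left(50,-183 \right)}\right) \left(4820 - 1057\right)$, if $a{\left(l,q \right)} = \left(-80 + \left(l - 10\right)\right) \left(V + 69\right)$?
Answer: $-262585903$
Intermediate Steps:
$V = 1800$ ($V = \left(-45\right) \left(-40\right) = 1800$)
$a{\left(l,q \right)} = -168210 + 1869 l$ ($a{\left(l,q \right)} = \left(-80 + \left(l - 10\right)\right) \left(1800 + 69\right) = \left(-80 + \left(-10 + l\right)\right) 1869 = \left(-90 + l\right) 1869 = -168210 + 1869 l$)
$\left(4979 + a{\left(50,-183 \right)}\right) \left(4820 - 1057\right) = \left(4979 + \left(-168210 + 1869 \cdot 50\right)\right) \left(4820 - 1057\right) = \left(4979 + \left(-168210 + 93450\right)\right) 3763 = \left(4979 - 74760\right) 3763 = \left(-69781\right) 3763 = -262585903$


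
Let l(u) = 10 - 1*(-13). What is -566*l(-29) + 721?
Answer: -12297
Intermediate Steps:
l(u) = 23 (l(u) = 10 + 13 = 23)
-566*l(-29) + 721 = -566*23 + 721 = -13018 + 721 = -12297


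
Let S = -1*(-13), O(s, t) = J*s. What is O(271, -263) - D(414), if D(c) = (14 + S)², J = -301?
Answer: -82300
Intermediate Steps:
O(s, t) = -301*s
S = 13
D(c) = 729 (D(c) = (14 + 13)² = 27² = 729)
O(271, -263) - D(414) = -301*271 - 1*729 = -81571 - 729 = -82300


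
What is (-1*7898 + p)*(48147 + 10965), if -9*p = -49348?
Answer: -142748912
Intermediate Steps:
p = 49348/9 (p = -⅑*(-49348) = 49348/9 ≈ 5483.1)
(-1*7898 + p)*(48147 + 10965) = (-1*7898 + 49348/9)*(48147 + 10965) = (-7898 + 49348/9)*59112 = -21734/9*59112 = -142748912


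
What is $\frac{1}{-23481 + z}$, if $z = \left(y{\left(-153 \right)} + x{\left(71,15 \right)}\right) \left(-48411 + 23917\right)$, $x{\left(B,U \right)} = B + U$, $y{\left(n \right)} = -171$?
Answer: $\frac{1}{2058509} \approx 4.8579 \cdot 10^{-7}$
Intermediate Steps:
$z = 2081990$ ($z = \left(-171 + \left(71 + 15\right)\right) \left(-48411 + 23917\right) = \left(-171 + 86\right) \left(-24494\right) = \left(-85\right) \left(-24494\right) = 2081990$)
$\frac{1}{-23481 + z} = \frac{1}{-23481 + 2081990} = \frac{1}{2058509}$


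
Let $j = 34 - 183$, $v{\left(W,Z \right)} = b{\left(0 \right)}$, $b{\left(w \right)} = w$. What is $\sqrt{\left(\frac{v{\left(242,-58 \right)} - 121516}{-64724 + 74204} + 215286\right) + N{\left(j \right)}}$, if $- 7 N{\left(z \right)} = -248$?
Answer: $\frac{\sqrt{59258979761730}}{16590} \approx 464.01$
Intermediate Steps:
$v{\left(W,Z \right)} = 0$
$j = -149$ ($j = 34 - 183 = -149$)
$N{\left(z \right)} = \frac{248}{7}$ ($N{\left(z \right)} = \left(- \frac{1}{7}\right) \left(-248\right) = \frac{248}{7}$)
$\sqrt{\left(\frac{v{\left(242,-58 \right)} - 121516}{-64724 + 74204} + 215286\right) + N{\left(j \right)}} = \sqrt{\left(\frac{0 - 121516}{-64724 + 74204} + 215286\right) + \frac{248}{7}} = \sqrt{\left(- \frac{121516}{9480} + 215286\right) + \frac{248}{7}} = \sqrt{\left(\left(-121516\right) \frac{1}{9480} + 215286\right) + \frac{248}{7}} = \sqrt{\left(- \frac{30379}{2370} + 215286\right) + \frac{248}{7}} = \sqrt{\frac{510197441}{2370} + \frac{248}{7}} = \sqrt{\frac{3571969847}{16590}} = \frac{\sqrt{59258979761730}}{16590}$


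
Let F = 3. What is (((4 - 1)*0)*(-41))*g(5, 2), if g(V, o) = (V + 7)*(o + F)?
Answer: 0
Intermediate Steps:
g(V, o) = (3 + o)*(7 + V) (g(V, o) = (V + 7)*(o + 3) = (7 + V)*(3 + o) = (3 + o)*(7 + V))
(((4 - 1)*0)*(-41))*g(5, 2) = (((4 - 1)*0)*(-41))*(21 + 3*5 + 7*2 + 5*2) = ((3*0)*(-41))*(21 + 15 + 14 + 10) = (0*(-41))*60 = 0*60 = 0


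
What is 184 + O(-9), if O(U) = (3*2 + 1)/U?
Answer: 1649/9 ≈ 183.22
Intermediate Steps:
O(U) = 7/U (O(U) = (6 + 1)/U = 7/U)
184 + O(-9) = 184 + 7/(-9) = 184 + 7*(-⅑) = 184 - 7/9 = 1649/9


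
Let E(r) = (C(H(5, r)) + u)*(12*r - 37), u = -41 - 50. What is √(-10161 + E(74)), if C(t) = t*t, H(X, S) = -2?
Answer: I*√84198 ≈ 290.17*I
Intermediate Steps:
u = -91
C(t) = t²
E(r) = 3219 - 1044*r (E(r) = ((-2)² - 91)*(12*r - 37) = (4 - 91)*(-37 + 12*r) = -87*(-37 + 12*r) = 3219 - 1044*r)
√(-10161 + E(74)) = √(-10161 + (3219 - 1044*74)) = √(-10161 + (3219 - 77256)) = √(-10161 - 74037) = √(-84198) = I*√84198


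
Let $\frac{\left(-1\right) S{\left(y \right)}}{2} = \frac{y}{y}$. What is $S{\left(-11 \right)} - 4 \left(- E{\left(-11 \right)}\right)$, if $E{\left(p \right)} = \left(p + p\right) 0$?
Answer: $-2$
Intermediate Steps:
$E{\left(p \right)} = 0$ ($E{\left(p \right)} = 2 p 0 = 0$)
$S{\left(y \right)} = -2$ ($S{\left(y \right)} = - 2 \frac{y}{y} = \left(-2\right) 1 = -2$)
$S{\left(-11 \right)} - 4 \left(- E{\left(-11 \right)}\right) = -2 - 4 \left(\left(-1\right) 0\right) = -2 - 0 = -2 + 0 = -2$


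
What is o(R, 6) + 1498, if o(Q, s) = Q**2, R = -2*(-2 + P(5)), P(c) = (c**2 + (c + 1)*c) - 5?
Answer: 10714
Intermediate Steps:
P(c) = -5 + c**2 + c*(1 + c) (P(c) = (c**2 + (1 + c)*c) - 5 = (c**2 + c*(1 + c)) - 5 = -5 + c**2 + c*(1 + c))
R = -96 (R = -2*(-2 + (-5 + 5 + 2*5**2)) = -2*(-2 + (-5 + 5 + 2*25)) = -2*(-2 + (-5 + 5 + 50)) = -2*(-2 + 50) = -2*48 = -96)
o(R, 6) + 1498 = (-96)**2 + 1498 = 9216 + 1498 = 10714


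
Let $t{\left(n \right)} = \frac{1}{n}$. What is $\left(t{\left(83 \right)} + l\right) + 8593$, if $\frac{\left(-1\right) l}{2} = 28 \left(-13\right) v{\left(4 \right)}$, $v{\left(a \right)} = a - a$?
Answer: $\frac{713220}{83} \approx 8593.0$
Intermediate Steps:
$v{\left(a \right)} = 0$
$l = 0$ ($l = - 2 \cdot 28 \left(-13\right) 0 = - 2 \left(\left(-364\right) 0\right) = \left(-2\right) 0 = 0$)
$\left(t{\left(83 \right)} + l\right) + 8593 = \left(\frac{1}{83} + 0\right) + 8593 = \frac{1}{83} + 8593 = \frac{713220}{83}$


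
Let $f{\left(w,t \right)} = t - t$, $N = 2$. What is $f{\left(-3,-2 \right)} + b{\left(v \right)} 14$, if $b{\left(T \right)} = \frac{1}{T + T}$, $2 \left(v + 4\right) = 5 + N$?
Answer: $-14$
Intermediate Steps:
$f{\left(w,t \right)} = 0$
$v = - \frac{1}{2}$ ($v = -4 + \frac{5 + 2}{2} = -4 + \frac{1}{2} \cdot 7 = -4 + \frac{7}{2} = - \frac{1}{2} \approx -0.5$)
$b{\left(T \right)} = \frac{1}{2 T}$
$f{\left(-3,-2 \right)} + b{\left(v \right)} 14 = 0 + \frac{1}{2 \left(- \frac{1}{2}\right)} 14 = 0 + \frac{1}{2} \left(-2\right) 14 = 0 - 14 = -14$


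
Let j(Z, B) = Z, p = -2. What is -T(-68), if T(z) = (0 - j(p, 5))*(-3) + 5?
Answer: 1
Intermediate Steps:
T(z) = -1 (T(z) = (0 - 1*(-2))*(-3) + 5 = (0 + 2)*(-3) + 5 = 2*(-3) + 5 = -6 + 5 = -1)
-T(-68) = -1*(-1) = 1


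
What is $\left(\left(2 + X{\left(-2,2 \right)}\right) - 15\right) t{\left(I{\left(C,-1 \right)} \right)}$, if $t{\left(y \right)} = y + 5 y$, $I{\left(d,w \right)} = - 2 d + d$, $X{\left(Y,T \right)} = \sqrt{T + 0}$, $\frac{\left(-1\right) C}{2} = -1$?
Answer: $156 - 12 \sqrt{2} \approx 139.03$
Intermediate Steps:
$C = 2$ ($C = \left(-2\right) \left(-1\right) = 2$)
$X{\left(Y,T \right)} = \sqrt{T}$
$I{\left(d,w \right)} = - d$
$t{\left(y \right)} = 6 y$
$\left(\left(2 + X{\left(-2,2 \right)}\right) - 15\right) t{\left(I{\left(C,-1 \right)} \right)} = \left(\left(2 + \sqrt{2}\right) - 15\right) 6 \left(\left(-1\right) 2\right) = \left(-13 + \sqrt{2}\right) 6 \left(-2\right) = \left(-13 + \sqrt{2}\right) \left(-12\right) = 156 - 12 \sqrt{2}$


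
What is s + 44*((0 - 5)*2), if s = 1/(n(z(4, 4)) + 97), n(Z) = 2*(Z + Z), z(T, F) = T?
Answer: -49719/113 ≈ -439.99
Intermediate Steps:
n(Z) = 4*Z (n(Z) = 2*(2*Z) = 4*Z)
s = 1/113 (s = 1/(4*4 + 97) = 1/(16 + 97) = 1/113 ≈ 0.0088496)
s + 44*((0 - 5)*2) = 1/113 + 44*((0 - 5)*2) = 1/113 + 44*(-5*2) = 1/113 + 44*(-10) = 1/113 - 440 = -49719/113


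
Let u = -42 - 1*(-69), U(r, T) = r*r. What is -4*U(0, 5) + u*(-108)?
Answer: -2916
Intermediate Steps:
U(r, T) = r²
u = 27 (u = -42 + 69 = 27)
-4*U(0, 5) + u*(-108) = -4*0² + 27*(-108) = -4*0 - 2916 = 0 - 2916 = -2916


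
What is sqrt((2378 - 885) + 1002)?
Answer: sqrt(2495) ≈ 49.950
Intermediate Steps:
sqrt((2378 - 885) + 1002) = sqrt(1493 + 1002) = sqrt(2495)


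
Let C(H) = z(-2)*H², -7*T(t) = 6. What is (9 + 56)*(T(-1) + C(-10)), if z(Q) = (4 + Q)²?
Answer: 181610/7 ≈ 25944.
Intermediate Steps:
T(t) = -6/7 (T(t) = -⅐*6 = -6/7)
C(H) = 4*H² (C(H) = (4 - 2)²*H² = 2²*H² = 4*H²)
(9 + 56)*(T(-1) + C(-10)) = (9 + 56)*(-6/7 + 4*(-10)²) = 65*(-6/7 + 4*100) = 65*(-6/7 + 400) = 65*(2794/7) = 181610/7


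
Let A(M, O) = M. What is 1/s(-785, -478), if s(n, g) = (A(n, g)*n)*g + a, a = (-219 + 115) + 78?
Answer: -1/294555576 ≈ -3.3949e-9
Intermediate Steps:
a = -26 (a = -104 + 78 = -26)
s(n, g) = -26 + g*n**2 (s(n, g) = (n*n)*g - 26 = n**2*g - 26 = g*n**2 - 26 = -26 + g*n**2)
1/s(-785, -478) = 1/(-26 - 478*(-785)**2) = 1/(-26 - 478*616225) = 1/(-26 - 294555550) = 1/(-294555576) = -1/294555576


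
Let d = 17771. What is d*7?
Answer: 124397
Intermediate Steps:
d*7 = 17771*7 = 124397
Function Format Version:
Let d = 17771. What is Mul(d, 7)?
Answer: 124397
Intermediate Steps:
Mul(d, 7) = Mul(17771, 7) = 124397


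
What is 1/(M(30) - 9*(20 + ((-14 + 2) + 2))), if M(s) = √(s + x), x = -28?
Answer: -45/4049 - √2/8098 ≈ -0.011288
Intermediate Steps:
M(s) = √(-28 + s) (M(s) = √(s - 28) = √(-28 + s))
1/(M(30) - 9*(20 + ((-14 + 2) + 2))) = 1/(√(-28 + 30) - 9*(20 + ((-14 + 2) + 2))) = 1/(√2 - 9*(20 + (-12 + 2))) = 1/(√2 - 9*(20 - 10)) = 1/(√2 - 9*10) = 1/(√2 - 90) = 1/(-90 + √2)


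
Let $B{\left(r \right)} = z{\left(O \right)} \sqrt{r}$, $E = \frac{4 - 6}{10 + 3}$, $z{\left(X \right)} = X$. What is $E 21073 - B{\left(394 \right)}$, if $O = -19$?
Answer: $-3242 + 19 \sqrt{394} \approx -2864.9$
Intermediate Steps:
$E = - \frac{2}{13} \approx -0.15385$
$B{\left(r \right)} = - 19 \sqrt{r}$
$E 21073 - B{\left(394 \right)} = \left(- \frac{2}{13}\right) 21073 - - 19 \sqrt{394} = -3242 + 19 \sqrt{394}$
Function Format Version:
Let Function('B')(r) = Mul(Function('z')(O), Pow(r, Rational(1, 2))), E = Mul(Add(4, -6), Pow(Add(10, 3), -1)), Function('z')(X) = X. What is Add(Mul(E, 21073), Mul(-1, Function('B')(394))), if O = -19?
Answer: Add(-3242, Mul(19, Pow(394, Rational(1, 2)))) ≈ -2864.9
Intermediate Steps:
E = Rational(-2, 13) (E = Mul(-2, Pow(13, -1)) = Mul(-2, Rational(1, 13)) = Rational(-2, 13) ≈ -0.15385)
Function('B')(r) = Mul(-19, Pow(r, Rational(1, 2)))
Add(Mul(E, 21073), Mul(-1, Function('B')(394))) = Add(Mul(Rational(-2, 13), 21073), Mul(-1, Mul(-19, Pow(394, Rational(1, 2))))) = Add(-3242, Mul(19, Pow(394, Rational(1, 2))))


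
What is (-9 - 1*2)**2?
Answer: 121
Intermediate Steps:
(-9 - 1*2)**2 = (-9 - 2)**2 = (-11)**2 = 121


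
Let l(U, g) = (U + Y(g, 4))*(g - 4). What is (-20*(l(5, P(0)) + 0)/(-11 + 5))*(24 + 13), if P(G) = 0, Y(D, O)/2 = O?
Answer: -19240/3 ≈ -6413.3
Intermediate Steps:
Y(D, O) = 2*O
l(U, g) = (-4 + g)*(8 + U) (l(U, g) = (U + 2*4)*(g - 4) = (U + 8)*(-4 + g) = (8 + U)*(-4 + g) = (-4 + g)*(8 + U))
(-20*(l(5, P(0)) + 0)/(-11 + 5))*(24 + 13) = (-20*((-32 - 4*5 + 8*0 + 5*0) + 0)/(-11 + 5))*(24 + 13) = -20*((-32 - 20 + 0 + 0) + 0)/(-6)*37 = -20*(-52 + 0)*(-1)/6*37 = -(-1040)*(-1)/6*37 = -20*26/3*37 = -520/3*37 = -19240/3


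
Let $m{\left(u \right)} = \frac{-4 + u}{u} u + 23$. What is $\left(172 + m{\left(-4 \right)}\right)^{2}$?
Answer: $34969$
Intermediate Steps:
$m{\left(u \right)} = 19 + u$ ($m{\left(u \right)} = \frac{-4 + u}{u} u + 23 = \left(-4 + u\right) + 23 = 19 + u$)
$\left(172 + m{\left(-4 \right)}\right)^{2} = \left(172 + \left(19 - 4\right)\right)^{2} = \left(172 + 15\right)^{2} = 187^{2} = 34969$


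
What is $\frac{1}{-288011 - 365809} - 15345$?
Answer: $- \frac{10032867901}{653820} \approx -15345.0$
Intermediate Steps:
$\frac{1}{-288011 - 365809} - 15345 = \frac{1}{-653820} - 15345 = - \frac{1}{653820} - 15345 = - \frac{10032867901}{653820}$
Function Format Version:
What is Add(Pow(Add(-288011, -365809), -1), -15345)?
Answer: Rational(-10032867901, 653820) ≈ -15345.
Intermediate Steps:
Add(Pow(Add(-288011, -365809), -1), -15345) = Add(Pow(-653820, -1), -15345) = Add(Rational(-1, 653820), -15345) = Rational(-10032867901, 653820)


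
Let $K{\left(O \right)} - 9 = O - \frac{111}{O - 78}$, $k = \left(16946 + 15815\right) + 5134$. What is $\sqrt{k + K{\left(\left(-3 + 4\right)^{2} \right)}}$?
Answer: $\frac{2 \sqrt{56186823}}{77} \approx 194.7$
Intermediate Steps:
$k = 37895$ ($k = 32761 + 5134 = 37895$)
$K{\left(O \right)} = 9 + O - \frac{111}{-78 + O}$ ($K{\left(O \right)} = 9 + \left(O - \frac{111}{O - 78}\right) = 9 + \left(O - \frac{111}{-78 + O}\right) = 9 + O - \frac{111}{-78 + O}$)
$\sqrt{k + K{\left(\left(-3 + 4\right)^{2} \right)}} = \sqrt{37895 + \frac{-813 + \left(\left(-3 + 4\right)^{2}\right)^{2} - 69 \left(-3 + 4\right)^{2}}{-78 + \left(-3 + 4\right)^{2}}} = \sqrt{37895 + \frac{-813 + \left(1^{2}\right)^{2} - 69 \cdot 1^{2}}{-78 + 1^{2}}} = \sqrt{37895 + \frac{-813 + 1^{2} - 69}{-78 + 1}} = \sqrt{37895 + \frac{-813 + 1 - 69}{-77}} = \sqrt{37895 - - \frac{881}{77}} = \sqrt{37895 + \frac{881}{77}} = \sqrt{\frac{2918796}{77}} = \frac{2 \sqrt{56186823}}{77}$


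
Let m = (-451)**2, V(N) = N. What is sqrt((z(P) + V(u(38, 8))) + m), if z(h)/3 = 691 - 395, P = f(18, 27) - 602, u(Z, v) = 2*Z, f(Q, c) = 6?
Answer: sqrt(204365) ≈ 452.07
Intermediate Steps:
P = -596 (P = 6 - 602 = -596)
m = 203401
z(h) = 888 (z(h) = 3*(691 - 395) = 3*296 = 888)
sqrt((z(P) + V(u(38, 8))) + m) = sqrt((888 + 2*38) + 203401) = sqrt((888 + 76) + 203401) = sqrt(964 + 203401) = sqrt(204365)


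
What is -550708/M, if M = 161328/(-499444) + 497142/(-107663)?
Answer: 3701558996909422/33207955689 ≈ 1.1147e+5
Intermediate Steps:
M = -66415911378/13442909843 (M = 161328*(-1/499444) + 497142*(-1/107663) = -40332/124861 - 497142/107663 = -66415911378/13442909843 ≈ -4.9406)
-550708/M = -550708/(-66415911378/13442909843) = -550708*(-13442909843/66415911378) = 3701558996909422/33207955689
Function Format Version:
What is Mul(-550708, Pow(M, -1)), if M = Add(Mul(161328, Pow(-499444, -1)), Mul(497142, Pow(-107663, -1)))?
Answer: Rational(3701558996909422, 33207955689) ≈ 1.1147e+5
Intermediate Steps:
M = Rational(-66415911378, 13442909843) (M = Add(Mul(161328, Rational(-1, 499444)), Mul(497142, Rational(-1, 107663))) = Add(Rational(-40332, 124861), Rational(-497142, 107663)) = Rational(-66415911378, 13442909843) ≈ -4.9406)
Mul(-550708, Pow(M, -1)) = Mul(-550708, Pow(Rational(-66415911378, 13442909843), -1)) = Mul(-550708, Rational(-13442909843, 66415911378)) = Rational(3701558996909422, 33207955689)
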